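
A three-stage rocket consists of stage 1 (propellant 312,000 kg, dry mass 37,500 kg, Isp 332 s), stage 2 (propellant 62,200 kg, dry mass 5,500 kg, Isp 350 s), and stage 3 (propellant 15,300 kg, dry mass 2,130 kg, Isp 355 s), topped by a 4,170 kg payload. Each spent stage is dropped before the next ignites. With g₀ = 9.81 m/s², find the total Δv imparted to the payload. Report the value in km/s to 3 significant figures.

Ignition mass of stage 1 = 312,000+37,500 + 62,200+5,500 + 15,300+2,130 + 4,170 = 438,800 kg.
Stage 1: m₀ = 438,800 kg, m_f = 438,800 − 312,000 = 126,800 kg; Δv = 332×9.81×ln(3.461) = 3256.9×1.2414 ≈ 4043 m/s.
Stage 2: m₀ = 89,300 kg, m_f = 89,300 − 62,200 = 27,100 kg; Δv = 350×9.81×ln(3.295) = 3433.5×1.1925 ≈ 4094 m/s.
Stage 3: m₀ = 21,600 kg, m_f = 21,600 − 15,300 = 6,300 kg; Δv = 355×9.81×ln(3.429) = 3482.6×1.2321 ≈ 4291 m/s.
Total Δv = 4043 + 4094 + 4291 = 12428 m/s.

Δv ≈ 12.4 km/s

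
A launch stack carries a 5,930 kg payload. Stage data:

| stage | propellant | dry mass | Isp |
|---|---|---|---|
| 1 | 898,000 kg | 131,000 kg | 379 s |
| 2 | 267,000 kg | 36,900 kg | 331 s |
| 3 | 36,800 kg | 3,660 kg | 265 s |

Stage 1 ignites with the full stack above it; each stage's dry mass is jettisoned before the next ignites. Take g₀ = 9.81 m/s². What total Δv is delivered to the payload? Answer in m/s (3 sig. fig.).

Δv ≈ 12700 m/s

Ignition mass of stage 1 = 898,000+131,000 + 267,000+36,900 + 36,800+3,660 + 5,930 = 1,379,290 kg.
Stage 1: m₀ = 1,379,290 kg, m_f = 1,379,290 − 898,000 = 481,290 kg; Δv = 379×9.81×ln(2.866) = 3718.0×1.0529 ≈ 3915 m/s.
Stage 2: m₀ = 350,290 kg, m_f = 350,290 − 267,000 = 83,290 kg; Δv = 331×9.81×ln(4.206) = 3247.1×1.4364 ≈ 4664 m/s.
Stage 3: m₀ = 46,390 kg, m_f = 46,390 − 36,800 = 9,590 kg; Δv = 265×9.81×ln(4.837) = 2599.7×1.5764 ≈ 4098 m/s.
Total Δv = 3915 + 4664 + 4098 = 12677 m/s.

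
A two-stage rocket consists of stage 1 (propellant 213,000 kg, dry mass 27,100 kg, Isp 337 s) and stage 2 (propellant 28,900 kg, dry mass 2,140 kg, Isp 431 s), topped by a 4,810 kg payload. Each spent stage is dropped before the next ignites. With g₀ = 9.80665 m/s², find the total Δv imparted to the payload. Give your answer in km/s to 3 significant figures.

Δv ≈ 11.8 km/s

Ignition mass of stage 1 = 213,000+27,100 + 28,900+2,140 + 4,810 = 275,950 kg.
Stage 1: m₀ = 275,950 kg, m_f = 275,950 − 213,000 = 62,950 kg; Δv = 337×9.80665×ln(4.384) = 3304.8×1.4779 ≈ 4884 m/s.
Stage 2: m₀ = 35,850 kg, m_f = 35,850 − 28,900 = 6,950 kg; Δv = 431×9.80665×ln(5.158) = 4226.7×1.6406 ≈ 6934 m/s.
Total Δv = 4884 + 6934 = 11818 m/s.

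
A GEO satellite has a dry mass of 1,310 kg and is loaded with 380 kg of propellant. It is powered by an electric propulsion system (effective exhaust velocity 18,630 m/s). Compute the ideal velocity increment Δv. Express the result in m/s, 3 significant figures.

Δv ≈ 4750 m/s

m₀ = m_dry + m_prop = 1,310 + 380 = 1,690 kg.
Rocket equation: Δv = v_e · ln(m₀/m_f) = 18630.0 × ln(1.29) = 18630.0 × 0.2547 ≈ 4745.1 m/s.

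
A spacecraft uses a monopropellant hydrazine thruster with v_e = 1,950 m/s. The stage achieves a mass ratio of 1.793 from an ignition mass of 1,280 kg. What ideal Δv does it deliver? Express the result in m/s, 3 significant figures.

Δv ≈ 1140 m/s

By the Tsiolkovsky rocket equation, Δv = v_e · ln(1.793) = 1950.0 × 0.5839 ≈ 1138.6 m/s.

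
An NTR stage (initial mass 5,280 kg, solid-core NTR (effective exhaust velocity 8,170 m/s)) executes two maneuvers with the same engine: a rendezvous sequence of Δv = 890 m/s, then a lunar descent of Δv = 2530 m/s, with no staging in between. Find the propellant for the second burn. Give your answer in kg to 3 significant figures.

After the first burn: m = 5280 × exp(−890/8170.0) = 5280 × 0.89679 = 4,735.05 kg.
After the second burn: m = 4,735.05 × exp(−2530/8170.0) = 4,735.05 × 0.73369 = 3,474.06 kg.
Second-burn propellant = 4,735.05 − 3,474.06 = 1,260.99 kg.

propellant for the second burn ≈ 1260 kg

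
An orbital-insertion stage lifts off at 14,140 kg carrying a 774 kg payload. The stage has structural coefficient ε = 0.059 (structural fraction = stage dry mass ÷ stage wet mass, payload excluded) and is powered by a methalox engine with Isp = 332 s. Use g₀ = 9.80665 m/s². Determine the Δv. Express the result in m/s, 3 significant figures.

Stage wet mass = m₀ − payload = 14,140 − 774 = 13,366 kg.
Stage dry mass = ε × stage wet mass = 0.059 × 13,366 = 788.594 kg.
Burnout mass m_f = stage dry + payload = 788.594 + 774 = 1,562.594 kg.
v_e = Isp · g₀ = 332 × 9.80665 = 3255.8 m/s.
Rocket equation: Δv = v_e · ln(14,140/1,562.594) = 3255.8 × ln(9.049) = 3255.8 × 2.2027 ≈ 7171 m/s.

Δv ≈ 7170 m/s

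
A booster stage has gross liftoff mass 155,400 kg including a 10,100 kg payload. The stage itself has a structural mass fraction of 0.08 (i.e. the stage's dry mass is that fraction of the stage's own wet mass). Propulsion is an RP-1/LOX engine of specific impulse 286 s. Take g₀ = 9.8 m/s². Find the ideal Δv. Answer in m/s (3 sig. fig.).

Stage wet mass = m₀ − payload = 155,400 − 10,100 = 145,300 kg.
Stage dry mass = ε × stage wet mass = 0.08 × 145,300 = 11,624 kg.
Burnout mass m_f = stage dry + payload = 11,624 + 10,100 = 21,724 kg.
v_e = Isp · g₀ = 286 × 9.8 = 2802.8 m/s.
By the Tsiolkovsky rocket equation, Δv = v_e · ln(155,400/21,724) = 2802.8 × ln(7.153) = 2802.8 × 1.9676 ≈ 5515 m/s.

Δv ≈ 5510 m/s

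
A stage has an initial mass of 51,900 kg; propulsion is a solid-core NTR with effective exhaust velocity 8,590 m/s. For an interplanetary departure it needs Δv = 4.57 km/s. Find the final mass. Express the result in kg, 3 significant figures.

m₀/m_f = exp(Δv / v_e) = exp(4570 / 8590.0) = exp(0.5320) = 1.7024.
m_f = m₀ / 1.7024 = 51,900 / 1.7024 = 30,486.4 kg.

final mass ≈ 30500 kg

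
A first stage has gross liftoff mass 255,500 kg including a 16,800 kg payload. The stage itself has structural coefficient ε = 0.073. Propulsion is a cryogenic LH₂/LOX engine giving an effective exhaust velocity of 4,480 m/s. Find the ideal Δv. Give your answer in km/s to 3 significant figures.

Δv ≈ 9.01 km/s

Stage wet mass = m₀ − payload = 255,500 − 16,800 = 238,700 kg.
Stage dry mass = ε × stage wet mass = 0.073 × 238,700 = 17,425.1 kg.
Burnout mass m_f = stage dry + payload = 17,425.1 + 16,800 = 34,225.1 kg.
By the Tsiolkovsky rocket equation, Δv = v_e · ln(255,500/34,225.1) = 4480.0 × ln(7.465) = 4480.0 × 2.0103 ≈ 9006 m/s.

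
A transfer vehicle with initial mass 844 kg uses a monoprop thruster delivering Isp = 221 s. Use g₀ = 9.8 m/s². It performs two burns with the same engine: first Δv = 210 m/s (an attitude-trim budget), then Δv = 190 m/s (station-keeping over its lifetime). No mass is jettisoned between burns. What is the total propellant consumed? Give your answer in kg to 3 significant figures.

v_e = Isp · g₀ = 221 × 9.8 = 2165.8 m/s.
After the first burn: m = 844 × exp(−210/2165.8) = 844 × 0.90759 = 766.006 kg.
After the second burn: m = 766.006 × exp(−190/2165.8) = 766.006 × 0.91601 = 701.669 kg.
Total propellant = m₀ − m_final = 844 − 701.669 = 142.331 kg.

total propellant consumed ≈ 142 kg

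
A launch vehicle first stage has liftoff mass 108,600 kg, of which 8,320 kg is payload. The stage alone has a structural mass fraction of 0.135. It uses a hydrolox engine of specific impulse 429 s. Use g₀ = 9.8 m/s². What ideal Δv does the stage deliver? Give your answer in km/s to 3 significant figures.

Δv ≈ 6.74 km/s

Stage wet mass = m₀ − payload = 108,600 − 8,320 = 100,280 kg.
Stage dry mass = ε × stage wet mass = 0.135 × 100,280 = 13,537.8 kg.
Burnout mass m_f = stage dry + payload = 13,537.8 + 8,320 = 21,857.8 kg.
v_e = Isp · g₀ = 429 × 9.8 = 4204.2 m/s.
Δv = v_e · ln(108,600/21,857.8) = 4204.2 × ln(4.968) = 4204.2 × 1.6031 ≈ 6740 m/s.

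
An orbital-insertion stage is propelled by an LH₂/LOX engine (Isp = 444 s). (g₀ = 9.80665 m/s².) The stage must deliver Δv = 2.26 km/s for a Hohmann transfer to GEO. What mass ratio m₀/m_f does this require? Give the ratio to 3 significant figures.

v_e = Isp · g₀ = 444 × 9.80665 = 4354.2 m/s.
m₀/m_f = exp(Δv / v_e) = exp(2260 / 4354.2) = exp(0.5190) = 1.6804.

mass ratio ≈ 1.68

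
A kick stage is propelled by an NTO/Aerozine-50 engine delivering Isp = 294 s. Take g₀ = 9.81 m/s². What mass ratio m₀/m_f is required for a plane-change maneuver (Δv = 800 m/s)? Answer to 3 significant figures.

mass ratio ≈ 1.32

v_e = Isp · g₀ = 294 × 9.81 = 2884.1 m/s.
Rocket equation: m₀/m_f = exp(Δv / v_e) = exp(800 / 2884.1) = exp(0.2774) = 1.3197.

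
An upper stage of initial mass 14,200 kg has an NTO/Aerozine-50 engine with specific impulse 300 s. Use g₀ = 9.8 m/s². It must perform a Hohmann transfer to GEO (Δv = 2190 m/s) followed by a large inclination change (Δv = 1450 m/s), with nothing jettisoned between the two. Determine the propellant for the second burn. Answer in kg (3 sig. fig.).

propellant for the second burn ≈ 2620 kg

v_e = Isp · g₀ = 300 × 9.8 = 2940.0 m/s.
After the first burn: m = 14200 × exp(−2190/2940.0) = 14200 × 0.47478 = 6,741.88 kg.
After the second burn: m = 6,741.88 × exp(−1450/2940.0) = 6,741.88 × 0.61067 = 4,117.06 kg.
Second-burn propellant = 6,741.88 − 4,117.06 = 2,624.82 kg.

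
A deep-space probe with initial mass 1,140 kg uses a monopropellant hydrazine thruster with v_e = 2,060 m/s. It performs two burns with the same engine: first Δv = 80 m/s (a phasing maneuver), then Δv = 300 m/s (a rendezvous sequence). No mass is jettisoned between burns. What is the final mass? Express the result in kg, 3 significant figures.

final mass ≈ 948 kg

After the first burn: m = 1140 × exp(−80/2060.0) = 1140 × 0.96191 = 1,096.58 kg.
After the second burn: m = 1,096.58 × exp(−300/2060.0) = 1,096.58 × 0.86448 = 947.971 kg.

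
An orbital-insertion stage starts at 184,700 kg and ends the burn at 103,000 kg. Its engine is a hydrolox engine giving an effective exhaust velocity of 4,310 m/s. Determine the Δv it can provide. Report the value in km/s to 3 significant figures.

Rocket equation: Δv = v_e · ln(m₀/m_f) = 4310.0 × ln(1.793) = 4310.0 × 0.5840 ≈ 2517.1 m/s.

Δv ≈ 2.52 km/s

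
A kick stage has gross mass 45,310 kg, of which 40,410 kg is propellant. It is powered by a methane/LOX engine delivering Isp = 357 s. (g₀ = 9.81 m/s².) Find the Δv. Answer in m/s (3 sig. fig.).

v_e = Isp · g₀ = 357 × 9.81 = 3502.2 m/s.
m_f = m₀ − m_prop = 45,310 − 40,410 = 4,900 kg.
Using Δv = v_e ln(m₀/m_f): Δv = v_e · ln(m₀/m_f) = 3502.2 × ln(9.247) = 3502.2 × 2.2243 ≈ 7789.9 m/s.

Δv ≈ 7790 m/s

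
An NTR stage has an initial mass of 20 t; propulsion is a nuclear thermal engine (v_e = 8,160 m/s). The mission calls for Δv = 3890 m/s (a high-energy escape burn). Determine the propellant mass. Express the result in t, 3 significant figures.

propellant mass ≈ 7.58 t

m₀/m_f = exp(Δv / v_e) = exp(3890 / 8160.0) = exp(0.4767) = 1.6108.
m_f = 20 / 1.6108 = 12.4162 t, so propellant = m₀ − m_f = 20 − 12.4162 = 7.5838 t.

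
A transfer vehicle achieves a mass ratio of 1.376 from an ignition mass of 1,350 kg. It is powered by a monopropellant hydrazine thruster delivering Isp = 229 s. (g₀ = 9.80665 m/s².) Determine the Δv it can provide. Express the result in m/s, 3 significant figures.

Δv ≈ 717 m/s

v_e = Isp · g₀ = 229 × 9.80665 = 2245.7 m/s.
Δv = v_e · ln(1.376) = 2245.7 × 0.3192 ≈ 716.8 m/s.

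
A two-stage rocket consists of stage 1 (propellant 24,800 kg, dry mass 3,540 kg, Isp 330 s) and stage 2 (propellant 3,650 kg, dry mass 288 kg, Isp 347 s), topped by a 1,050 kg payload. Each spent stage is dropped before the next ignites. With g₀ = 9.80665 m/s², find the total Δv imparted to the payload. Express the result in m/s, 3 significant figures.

Δv ≈ 8890 m/s

Ignition mass of stage 1 = 24,800+3,540 + 3,650+288 + 1,050 = 33,328 kg.
Stage 1: m₀ = 33,328 kg, m_f = 33,328 − 24,800 = 8,528 kg; Δv = 330×9.80665×ln(3.908) = 3236.2×1.3630 ≈ 4411 m/s.
Stage 2: m₀ = 4,988 kg, m_f = 4,988 − 3,650 = 1,338 kg; Δv = 347×9.80665×ln(3.728) = 3402.9×1.3159 ≈ 4478 m/s.
Total Δv = 4411 + 4478 = 8889 m/s.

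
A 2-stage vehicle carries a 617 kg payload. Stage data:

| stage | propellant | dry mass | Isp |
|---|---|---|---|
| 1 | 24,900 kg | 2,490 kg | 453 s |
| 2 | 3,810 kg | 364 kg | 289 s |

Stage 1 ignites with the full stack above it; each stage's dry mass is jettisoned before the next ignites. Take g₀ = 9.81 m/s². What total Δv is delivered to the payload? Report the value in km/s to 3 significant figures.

Δv ≈ 11.1 km/s

Ignition mass of stage 1 = 24,900+2,490 + 3,810+364 + 617 = 32,181 kg.
Stage 1: m₀ = 32,181 kg, m_f = 32,181 − 24,900 = 7,281 kg; Δv = 453×9.81×ln(4.42) = 4443.9×1.4861 ≈ 6604 m/s.
Stage 2: m₀ = 4,791 kg, m_f = 4,791 − 3,810 = 981 kg; Δv = 289×9.81×ln(4.884) = 2835.1×1.5859 ≈ 4496 m/s.
Total Δv = 6604 + 4496 = 11100 m/s.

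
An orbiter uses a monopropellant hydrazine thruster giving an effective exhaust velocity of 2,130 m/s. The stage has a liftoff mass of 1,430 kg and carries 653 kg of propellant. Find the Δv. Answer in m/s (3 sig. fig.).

m_f = m₀ − m_prop = 1,430 − 653 = 777 kg.
Δv = v_e · ln(m₀/m_f) = 2130.0 × ln(1.84) = 2130.0 × 0.6100 ≈ 1299.3 m/s.

Δv ≈ 1300 m/s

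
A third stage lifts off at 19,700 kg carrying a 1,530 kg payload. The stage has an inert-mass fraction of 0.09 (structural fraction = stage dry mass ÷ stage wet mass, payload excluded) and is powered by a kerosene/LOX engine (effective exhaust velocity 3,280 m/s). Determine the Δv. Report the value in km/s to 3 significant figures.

Δv ≈ 6.00 km/s

Stage wet mass = m₀ − payload = 19,700 − 1,530 = 18,170 kg.
Stage dry mass = ε × stage wet mass = 0.09 × 18,170 = 1,635.3 kg.
Burnout mass m_f = stage dry + payload = 1,635.3 + 1,530 = 3,165.3 kg.
From the ideal rocket equation, Δv = v_e · ln(19,700/3,165.3) = 3280.0 × ln(6.224) = 3280.0 × 1.8284 ≈ 5997 m/s.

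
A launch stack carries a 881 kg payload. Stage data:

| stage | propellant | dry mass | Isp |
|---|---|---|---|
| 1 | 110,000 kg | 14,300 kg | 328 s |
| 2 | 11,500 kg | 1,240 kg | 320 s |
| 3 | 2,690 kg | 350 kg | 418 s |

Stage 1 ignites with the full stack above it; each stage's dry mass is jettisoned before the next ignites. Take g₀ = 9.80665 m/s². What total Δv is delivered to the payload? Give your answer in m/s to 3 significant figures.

Δv ≈ 13300 m/s

Ignition mass of stage 1 = 110,000+14,300 + 11,500+1,240 + 2,690+350 + 881 = 140,961 kg.
Stage 1: m₀ = 140,961 kg, m_f = 140,961 − 110,000 = 30,961 kg; Δv = 328×9.80665×ln(4.553) = 3216.6×1.5158 ≈ 4876 m/s.
Stage 2: m₀ = 16,661 kg, m_f = 16,661 − 11,500 = 5,161 kg; Δv = 320×9.80665×ln(3.228) = 3138.1×1.1719 ≈ 3678 m/s.
Stage 3: m₀ = 3,921 kg, m_f = 3,921 − 2,690 = 1,231 kg; Δv = 418×9.80665×ln(3.185) = 4099.2×1.1585 ≈ 4749 m/s.
Total Δv = 4876 + 3678 + 4749 = 13303 m/s.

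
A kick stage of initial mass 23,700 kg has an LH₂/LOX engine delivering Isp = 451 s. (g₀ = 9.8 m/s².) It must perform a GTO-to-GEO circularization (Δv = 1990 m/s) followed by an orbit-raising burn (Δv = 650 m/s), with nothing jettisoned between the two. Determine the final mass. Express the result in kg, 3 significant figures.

final mass ≈ 13000 kg

v_e = Isp · g₀ = 451 × 9.8 = 4419.8 m/s.
After the first burn: m = 23700 × exp(−1990/4419.8) = 23700 × 0.63747 = 15,108 kg.
After the second burn: m = 15,108 × exp(−650/4419.8) = 15,108 × 0.86324 = 13,041.8 kg.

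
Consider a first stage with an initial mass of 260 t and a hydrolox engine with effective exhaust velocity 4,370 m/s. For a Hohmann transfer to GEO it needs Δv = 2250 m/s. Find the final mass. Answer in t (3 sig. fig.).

m₀/m_f = exp(Δv / v_e) = exp(2250 / 4370.0) = exp(0.5149) = 1.6734.
m_f = m₀ / 1.6734 = 260 / 1.6734 = 155.372 t.

final mass ≈ 155 t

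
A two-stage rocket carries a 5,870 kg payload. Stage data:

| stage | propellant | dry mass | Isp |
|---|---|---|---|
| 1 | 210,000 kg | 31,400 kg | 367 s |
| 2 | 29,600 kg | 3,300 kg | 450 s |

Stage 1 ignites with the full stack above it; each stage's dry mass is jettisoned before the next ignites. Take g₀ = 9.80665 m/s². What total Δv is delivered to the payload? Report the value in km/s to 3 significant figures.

Ignition mass of stage 1 = 210,000+31,400 + 29,600+3,300 + 5,870 = 280,170 kg.
Stage 1: m₀ = 280,170 kg, m_f = 280,170 − 210,000 = 70,170 kg; Δv = 367×9.80665×ln(3.993) = 3599.0×1.3845 ≈ 4983 m/s.
Stage 2: m₀ = 38,770 kg, m_f = 38,770 − 29,600 = 9,170 kg; Δv = 450×9.80665×ln(4.228) = 4413.0×1.4417 ≈ 6362 m/s.
Total Δv = 4983 + 6362 = 11345 m/s.

Δv ≈ 11.3 km/s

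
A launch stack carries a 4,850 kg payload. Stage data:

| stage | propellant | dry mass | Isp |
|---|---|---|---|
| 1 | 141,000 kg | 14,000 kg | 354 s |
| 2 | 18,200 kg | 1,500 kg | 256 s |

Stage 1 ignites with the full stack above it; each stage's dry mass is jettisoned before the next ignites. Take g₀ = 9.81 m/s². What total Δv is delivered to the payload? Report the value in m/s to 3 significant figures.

Ignition mass of stage 1 = 141,000+14,000 + 18,200+1,500 + 4,850 = 179,550 kg.
Stage 1: m₀ = 179,550 kg, m_f = 179,550 − 141,000 = 38,550 kg; Δv = 354×9.81×ln(4.658) = 3472.7×1.5385 ≈ 5343 m/s.
Stage 2: m₀ = 24,550 kg, m_f = 24,550 − 18,200 = 6,350 kg; Δv = 256×9.81×ln(3.866) = 2511.4×1.3523 ≈ 3396 m/s.
Total Δv = 5343 + 3396 = 8739 m/s.

Δv ≈ 8740 m/s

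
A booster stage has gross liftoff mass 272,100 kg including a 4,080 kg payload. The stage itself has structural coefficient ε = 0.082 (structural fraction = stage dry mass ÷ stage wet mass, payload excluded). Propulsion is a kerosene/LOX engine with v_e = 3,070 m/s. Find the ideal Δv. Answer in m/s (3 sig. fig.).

Δv ≈ 7200 m/s

Stage wet mass = m₀ − payload = 272,100 − 4,080 = 268,020 kg.
Stage dry mass = ε × stage wet mass = 0.082 × 268,020 = 21,977.6 kg.
Burnout mass m_f = stage dry + payload = 21,977.6 + 4,080 = 26,057.6 kg.
Using Δv = v_e ln(m₀/m_f): Δv = v_e · ln(272,100/26,057.6) = 3070.0 × ln(10.44) = 3070.0 × 2.3459 ≈ 7202 m/s.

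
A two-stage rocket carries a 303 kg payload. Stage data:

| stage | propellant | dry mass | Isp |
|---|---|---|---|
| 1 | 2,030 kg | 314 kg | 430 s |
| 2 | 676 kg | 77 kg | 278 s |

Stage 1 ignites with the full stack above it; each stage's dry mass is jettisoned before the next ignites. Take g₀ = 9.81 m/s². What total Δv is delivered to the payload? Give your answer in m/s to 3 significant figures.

Δv ≈ 6620 m/s

Ignition mass of stage 1 = 2,030+314 + 676+77 + 303 = 3,400 kg.
Stage 1: m₀ = 3,400 kg, m_f = 3,400 − 2,030 = 1,370 kg; Δv = 430×9.81×ln(2.482) = 4218.3×0.9090 ≈ 3834 m/s.
Stage 2: m₀ = 1,056 kg, m_f = 1,056 − 676 = 380 kg; Δv = 278×9.81×ln(2.779) = 2727.2×1.0221 ≈ 2787 m/s.
Total Δv = 3834 + 2787 = 6621 m/s.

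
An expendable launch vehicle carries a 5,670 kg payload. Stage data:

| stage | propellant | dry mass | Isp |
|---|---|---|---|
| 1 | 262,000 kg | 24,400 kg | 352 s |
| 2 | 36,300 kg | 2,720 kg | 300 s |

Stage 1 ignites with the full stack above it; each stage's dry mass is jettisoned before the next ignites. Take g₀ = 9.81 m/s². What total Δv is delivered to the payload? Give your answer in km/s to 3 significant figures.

Δv ≈ 10.3 km/s

Ignition mass of stage 1 = 262,000+24,400 + 36,300+2,720 + 5,670 = 331,090 kg.
Stage 1: m₀ = 331,090 kg, m_f = 331,090 − 262,000 = 69,090 kg; Δv = 352×9.81×ln(4.792) = 3453.1×1.5670 ≈ 5411 m/s.
Stage 2: m₀ = 44,690 kg, m_f = 44,690 − 36,300 = 8,390 kg; Δv = 300×9.81×ln(5.327) = 2943.0×1.6727 ≈ 4923 m/s.
Total Δv = 5411 + 4923 = 10334 m/s.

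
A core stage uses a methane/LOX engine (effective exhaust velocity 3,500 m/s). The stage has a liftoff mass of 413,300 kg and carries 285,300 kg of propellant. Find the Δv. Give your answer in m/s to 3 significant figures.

m_f = m₀ − m_prop = 413,300 − 285,300 = 128,000 kg.
Δv = v_e · ln(m₀/m_f) = 3500.0 × ln(3.229) = 3500.0 × 1.1721 ≈ 4102.5 m/s.

Δv ≈ 4100 m/s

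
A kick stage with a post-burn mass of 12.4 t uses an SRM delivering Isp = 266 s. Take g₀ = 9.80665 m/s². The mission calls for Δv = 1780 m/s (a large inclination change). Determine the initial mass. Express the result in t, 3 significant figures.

initial mass ≈ 24.5 t

v_e = Isp · g₀ = 266 × 9.80665 = 2608.6 m/s.
m₀/m_f = exp(Δv / v_e) = exp(1780 / 2608.6) = exp(0.6824) = 1.9786.
m₀ = m_f × 1.9786 = 12.4 × 1.9786 = 24.5346 t.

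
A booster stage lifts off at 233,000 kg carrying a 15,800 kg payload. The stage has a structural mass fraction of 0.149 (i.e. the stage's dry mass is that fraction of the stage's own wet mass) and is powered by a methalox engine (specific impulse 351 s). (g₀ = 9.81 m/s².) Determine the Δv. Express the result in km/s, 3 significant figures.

Δv ≈ 5.43 km/s

Stage wet mass = m₀ − payload = 233,000 − 15,800 = 217,200 kg.
Stage dry mass = ε × stage wet mass = 0.149 × 217,200 = 32,362.8 kg.
Burnout mass m_f = stage dry + payload = 32,362.8 + 15,800 = 48,162.8 kg.
v_e = Isp · g₀ = 351 × 9.81 = 3443.3 m/s.
Rocket equation: Δv = v_e · ln(233,000/48,162.8) = 3443.3 × ln(4.838) = 3443.3 × 1.5765 ≈ 5428 m/s.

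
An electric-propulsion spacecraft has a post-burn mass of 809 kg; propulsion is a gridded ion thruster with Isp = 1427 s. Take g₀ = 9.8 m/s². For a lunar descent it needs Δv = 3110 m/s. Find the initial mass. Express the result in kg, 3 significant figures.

v_e = Isp · g₀ = 1427 × 9.8 = 13984.6 m/s.
From the ideal rocket equation, m₀/m_f = exp(Δv / v_e) = exp(3110 / 13984.6) = exp(0.2224) = 1.2491.
m₀ = m_f × 1.2491 = 809 × 1.2491 = 1,010.52 kg.

initial mass ≈ 1010 kg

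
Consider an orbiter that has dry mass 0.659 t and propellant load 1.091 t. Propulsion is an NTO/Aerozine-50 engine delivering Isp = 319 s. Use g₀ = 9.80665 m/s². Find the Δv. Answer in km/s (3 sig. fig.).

Δv ≈ 3.06 km/s

v_e = Isp · g₀ = 319 × 9.80665 = 3128.3 m/s.
m₀ = m_dry + m_prop = 0.659 + 1.091 = 1.75 t.
Δv = v_e · ln(m₀/m_f) = 3128.3 × ln(2.656) = 3128.3 × 0.9766 ≈ 3055.3 m/s.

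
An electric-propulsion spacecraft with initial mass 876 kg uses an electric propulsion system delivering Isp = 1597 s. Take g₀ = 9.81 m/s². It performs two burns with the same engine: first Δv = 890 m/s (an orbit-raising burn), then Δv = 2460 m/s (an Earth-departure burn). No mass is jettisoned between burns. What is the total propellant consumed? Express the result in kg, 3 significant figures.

v_e = Isp · g₀ = 1597 × 9.81 = 15666.6 m/s.
After the first burn: m = 876 × exp(−890/15666.6) = 876 × 0.94477 = 827.619 kg.
After the second burn: m = 827.619 × exp(−2460/15666.6) = 827.619 × 0.85469 = 707.358 kg.
Total propellant = m₀ − m_final = 876 − 707.358 = 168.642 kg.

total propellant consumed ≈ 169 kg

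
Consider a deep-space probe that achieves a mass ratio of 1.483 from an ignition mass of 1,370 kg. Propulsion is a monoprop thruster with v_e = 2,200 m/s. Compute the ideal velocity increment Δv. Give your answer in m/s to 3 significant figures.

Δv ≈ 867 m/s

Rocket equation: Δv = v_e · ln(1.483) = 2200.0 × 0.3941 ≈ 866.9 m/s.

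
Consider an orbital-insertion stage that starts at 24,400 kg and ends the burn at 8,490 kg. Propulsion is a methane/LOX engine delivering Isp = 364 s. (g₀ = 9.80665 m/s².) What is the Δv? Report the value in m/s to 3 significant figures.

v_e = Isp · g₀ = 364 × 9.80665 = 3569.6 m/s.
Δv = v_e · ln(m₀/m_f) = 3569.6 × ln(2.874) = 3569.6 × 1.0557 ≈ 3768.4 m/s.

Δv ≈ 3770 m/s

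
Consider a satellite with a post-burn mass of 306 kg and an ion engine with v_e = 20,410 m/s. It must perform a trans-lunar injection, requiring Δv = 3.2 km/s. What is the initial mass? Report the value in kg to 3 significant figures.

m₀/m_f = exp(Δv / v_e) = exp(3200 / 20410.0) = exp(0.1568) = 1.1697.
m₀ = m_f × 1.1697 = 306 × 1.1697 = 357.928 kg.

initial mass ≈ 358 kg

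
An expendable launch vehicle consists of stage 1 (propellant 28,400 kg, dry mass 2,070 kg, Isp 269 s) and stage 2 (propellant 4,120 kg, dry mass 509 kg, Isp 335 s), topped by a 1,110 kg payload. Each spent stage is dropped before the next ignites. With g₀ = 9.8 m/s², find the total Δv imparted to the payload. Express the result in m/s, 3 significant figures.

Ignition mass of stage 1 = 28,400+2,070 + 4,120+509 + 1,110 = 36,209 kg.
Stage 1: m₀ = 36,209 kg, m_f = 36,209 − 28,400 = 7,809 kg; Δv = 269×9.8×ln(4.637) = 2636.2×1.5340 ≈ 4044 m/s.
Stage 2: m₀ = 5,739 kg, m_f = 5,739 − 4,120 = 1,619 kg; Δv = 335×9.8×ln(3.545) = 3283.0×1.2655 ≈ 4155 m/s.
Total Δv = 4044 + 4155 = 8199 m/s.

Δv ≈ 8200 m/s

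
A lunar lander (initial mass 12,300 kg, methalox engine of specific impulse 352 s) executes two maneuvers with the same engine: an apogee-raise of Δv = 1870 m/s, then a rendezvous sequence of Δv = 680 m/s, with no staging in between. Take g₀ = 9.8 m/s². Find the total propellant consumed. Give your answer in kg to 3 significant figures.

total propellant consumed ≈ 6430 kg

v_e = Isp · g₀ = 352 × 9.8 = 3449.6 m/s.
After the first burn: m = 12300 × exp(−1870/3449.6) = 12300 × 0.58153 = 7,152.82 kg.
After the second burn: m = 7,152.82 × exp(−680/3449.6) = 7,152.82 × 0.82109 = 5,873.11 kg.
Total propellant = m₀ − m_final = 12300 − 5,873.11 = 6,426.89 kg.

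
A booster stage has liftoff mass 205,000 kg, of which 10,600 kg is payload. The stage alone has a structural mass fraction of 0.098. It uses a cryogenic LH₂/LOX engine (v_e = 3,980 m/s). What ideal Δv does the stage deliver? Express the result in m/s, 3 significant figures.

Stage wet mass = m₀ − payload = 205,000 − 10,600 = 194,400 kg.
Stage dry mass = ε × stage wet mass = 0.098 × 194,400 = 19,051.2 kg.
Burnout mass m_f = stage dry + payload = 19,051.2 + 10,600 = 29,651.2 kg.
Δv = v_e · ln(205,000/29,651.2) = 3980.0 × ln(6.914) = 3980.0 × 1.9335 ≈ 7695 m/s.

Δv ≈ 7700 m/s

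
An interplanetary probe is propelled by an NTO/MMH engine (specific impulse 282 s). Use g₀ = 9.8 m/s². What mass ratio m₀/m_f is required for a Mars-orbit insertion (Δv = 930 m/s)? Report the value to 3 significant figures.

v_e = Isp · g₀ = 282 × 9.8 = 2763.6 m/s.
From the ideal rocket equation, m₀/m_f = exp(Δv / v_e) = exp(930 / 2763.6) = exp(0.3365) = 1.4001.

mass ratio ≈ 1.40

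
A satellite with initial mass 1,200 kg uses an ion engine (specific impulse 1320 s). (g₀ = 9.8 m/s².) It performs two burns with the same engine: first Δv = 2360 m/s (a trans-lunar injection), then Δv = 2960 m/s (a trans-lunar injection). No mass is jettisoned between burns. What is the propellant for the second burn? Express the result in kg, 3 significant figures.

propellant for the second burn ≈ 205 kg

v_e = Isp · g₀ = 1320 × 9.8 = 12936.0 m/s.
After the first burn: m = 1200 × exp(−2360/12936.0) = 1200 × 0.83324 = 999.888 kg.
After the second burn: m = 999.888 × exp(−2960/12936.0) = 999.888 × 0.79547 = 795.381 kg.
Second-burn propellant = 999.888 − 795.381 = 204.507 kg.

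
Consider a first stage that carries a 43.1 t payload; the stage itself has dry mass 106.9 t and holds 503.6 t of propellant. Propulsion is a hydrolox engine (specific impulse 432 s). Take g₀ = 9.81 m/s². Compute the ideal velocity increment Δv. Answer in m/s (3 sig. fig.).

v_e = Isp · g₀ = 432 × 9.81 = 4237.9 m/s.
m₀ = payload + dry + propellant = 43.1 + 106.9 + 503.6 = 653.6 t.
m_f = payload + dry = 43.1 + 106.9 = 150 t.
By the Tsiolkovsky rocket equation, Δv = v_e · ln(m₀/m_f) = 4237.9 × ln(4.357) = 4237.9 × 1.4719 ≈ 6237.6 m/s.

Δv ≈ 6240 m/s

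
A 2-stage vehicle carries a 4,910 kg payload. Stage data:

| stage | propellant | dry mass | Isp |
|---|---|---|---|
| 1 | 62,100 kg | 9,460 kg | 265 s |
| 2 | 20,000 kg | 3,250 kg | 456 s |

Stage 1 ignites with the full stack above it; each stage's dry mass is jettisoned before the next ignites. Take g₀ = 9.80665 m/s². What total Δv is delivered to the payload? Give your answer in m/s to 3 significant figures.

Ignition mass of stage 1 = 62,100+9,460 + 20,000+3,250 + 4,910 = 99,720 kg.
Stage 1: m₀ = 99,720 kg, m_f = 99,720 − 62,100 = 37,620 kg; Δv = 265×9.80665×ln(2.651) = 2598.8×0.9748 ≈ 2533 m/s.
Stage 2: m₀ = 28,160 kg, m_f = 28,160 − 20,000 = 8,160 kg; Δv = 456×9.80665×ln(3.451) = 4471.8×1.2387 ≈ 5539 m/s.
Total Δv = 2533 + 5539 = 8072 m/s.

Δv ≈ 8070 m/s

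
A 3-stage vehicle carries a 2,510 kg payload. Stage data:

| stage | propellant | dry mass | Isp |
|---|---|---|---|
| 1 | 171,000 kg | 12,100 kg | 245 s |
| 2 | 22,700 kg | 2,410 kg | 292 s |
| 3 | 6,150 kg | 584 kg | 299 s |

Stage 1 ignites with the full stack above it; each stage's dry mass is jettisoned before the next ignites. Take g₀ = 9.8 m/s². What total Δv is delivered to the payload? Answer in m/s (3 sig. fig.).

Ignition mass of stage 1 = 171,000+12,100 + 22,700+2,410 + 6,150+584 + 2,510 = 217,454 kg.
Stage 1: m₀ = 217,454 kg, m_f = 217,454 − 171,000 = 46,454 kg; Δv = 245×9.8×ln(4.681) = 2401.0×1.5435 ≈ 3706 m/s.
Stage 2: m₀ = 34,354 kg, m_f = 34,354 − 22,700 = 11,654 kg; Δv = 292×9.8×ln(2.948) = 2861.6×1.0811 ≈ 3094 m/s.
Stage 3: m₀ = 9,244 kg, m_f = 9,244 − 6,150 = 3,094 kg; Δv = 299×9.8×ln(2.988) = 2930.2×1.0945 ≈ 3207 m/s.
Total Δv = 3706 + 3094 + 3207 = 10007 m/s.

Δv ≈ 10000 m/s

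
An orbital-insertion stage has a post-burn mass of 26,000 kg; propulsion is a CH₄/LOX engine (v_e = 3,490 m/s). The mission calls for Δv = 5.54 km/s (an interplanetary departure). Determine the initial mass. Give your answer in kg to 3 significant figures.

initial mass ≈ 127000 kg

Using Δv = v_e ln(m₀/m_f): m₀/m_f = exp(Δv / v_e) = exp(5540 / 3490.0) = exp(1.5874) = 4.8910.
m₀ = m_f × 4.8910 = 26,000 × 4.8910 = 127,166 kg.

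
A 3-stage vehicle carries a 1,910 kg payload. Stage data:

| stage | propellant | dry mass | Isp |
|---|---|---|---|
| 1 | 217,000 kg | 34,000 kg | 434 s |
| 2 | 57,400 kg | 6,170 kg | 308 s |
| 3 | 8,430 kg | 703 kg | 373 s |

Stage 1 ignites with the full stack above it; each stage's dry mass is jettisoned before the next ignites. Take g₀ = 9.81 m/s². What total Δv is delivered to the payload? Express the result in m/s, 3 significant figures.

Δv ≈ 14400 m/s

Ignition mass of stage 1 = 217,000+34,000 + 57,400+6,170 + 8,430+703 + 1,910 = 325,613 kg.
Stage 1: m₀ = 325,613 kg, m_f = 325,613 − 217,000 = 108,613 kg; Δv = 434×9.81×ln(2.998) = 4257.5×1.0979 ≈ 4674 m/s.
Stage 2: m₀ = 74,613 kg, m_f = 74,613 − 57,400 = 17,213 kg; Δv = 308×9.81×ln(4.335) = 3021.5×1.4666 ≈ 4431 m/s.
Stage 3: m₀ = 11,043 kg, m_f = 11,043 − 8,430 = 2,613 kg; Δv = 373×9.81×ln(4.226) = 3659.1×1.4413 ≈ 5274 m/s.
Total Δv = 4674 + 4431 + 5274 = 14379 m/s.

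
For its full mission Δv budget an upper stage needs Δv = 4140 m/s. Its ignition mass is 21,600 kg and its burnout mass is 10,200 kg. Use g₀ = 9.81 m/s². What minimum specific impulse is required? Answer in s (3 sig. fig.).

Isp ≈ 562 s

ln(m₀/m_f) = ln(21600/10200) = ln(2.118) = 0.7503.
v_e = Δv / ln(m₀/m_f) = 4140 / 0.7503 = 5517.8 m/s.
Isp = v_e / g₀ = 5517.8 / 9.81 = 562.5 s.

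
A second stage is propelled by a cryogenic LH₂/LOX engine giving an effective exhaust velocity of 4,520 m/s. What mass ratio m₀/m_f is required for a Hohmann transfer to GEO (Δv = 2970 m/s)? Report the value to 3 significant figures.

mass ratio ≈ 1.93

m₀/m_f = exp(Δv / v_e) = exp(2970 / 4520.0) = exp(0.6571) = 1.9292.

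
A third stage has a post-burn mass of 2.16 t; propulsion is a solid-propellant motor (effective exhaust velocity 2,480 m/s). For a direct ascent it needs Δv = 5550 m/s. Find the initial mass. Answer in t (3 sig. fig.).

From the ideal rocket equation, m₀/m_f = exp(Δv / v_e) = exp(5550 / 2480.0) = exp(2.2379) = 9.3737.
m₀ = m_f × 9.3737 = 2.16 × 9.3737 = 20.2472 t.

initial mass ≈ 20.2 t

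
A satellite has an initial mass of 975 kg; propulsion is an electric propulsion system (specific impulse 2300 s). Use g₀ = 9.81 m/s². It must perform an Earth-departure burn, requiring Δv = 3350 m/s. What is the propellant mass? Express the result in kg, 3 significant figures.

v_e = Isp · g₀ = 2300 × 9.81 = 22563.0 m/s.
From the ideal rocket equation, m₀/m_f = exp(Δv / v_e) = exp(3350 / 22563.0) = exp(0.1485) = 1.1601.
m_f = 975 / 1.1601 = 840.445 kg, so propellant = m₀ − m_f = 975 − 840.445 = 134.555 kg.

propellant mass ≈ 135 kg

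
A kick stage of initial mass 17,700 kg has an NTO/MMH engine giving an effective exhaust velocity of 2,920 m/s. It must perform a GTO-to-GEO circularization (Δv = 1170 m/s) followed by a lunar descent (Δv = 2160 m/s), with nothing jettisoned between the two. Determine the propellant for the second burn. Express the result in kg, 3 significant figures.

After the first burn: m = 17700 × exp(−1170/2920.0) = 17700 × 0.66986 = 11,856.5 kg.
After the second burn: m = 11,856.5 × exp(−2160/2920.0) = 11,856.5 × 0.47724 = 5,658.4 kg.
Second-burn propellant = 11,856.5 − 5,658.4 = 6,198.1 kg.

propellant for the second burn ≈ 6200 kg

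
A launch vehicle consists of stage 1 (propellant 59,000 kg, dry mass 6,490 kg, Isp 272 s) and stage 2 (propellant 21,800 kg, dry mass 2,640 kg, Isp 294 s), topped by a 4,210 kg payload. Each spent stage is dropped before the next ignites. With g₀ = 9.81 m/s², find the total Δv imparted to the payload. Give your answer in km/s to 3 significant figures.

Ignition mass of stage 1 = 59,000+6,490 + 21,800+2,640 + 4,210 = 94,140 kg.
Stage 1: m₀ = 94,140 kg, m_f = 94,140 − 59,000 = 35,140 kg; Δv = 272×9.81×ln(2.679) = 2668.3×0.9854 ≈ 2629 m/s.
Stage 2: m₀ = 28,650 kg, m_f = 28,650 − 21,800 = 6,850 kg; Δv = 294×9.81×ln(4.182) = 2884.1×1.4309 ≈ 4127 m/s.
Total Δv = 2629 + 4127 = 6756 m/s.

Δv ≈ 6.76 km/s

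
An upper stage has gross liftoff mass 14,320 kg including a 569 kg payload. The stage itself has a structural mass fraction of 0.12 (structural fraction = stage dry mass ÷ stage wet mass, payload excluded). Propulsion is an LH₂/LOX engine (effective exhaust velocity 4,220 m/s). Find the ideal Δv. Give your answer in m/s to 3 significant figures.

Δv ≈ 7870 m/s

Stage wet mass = m₀ − payload = 14,320 − 569 = 13,751 kg.
Stage dry mass = ε × stage wet mass = 0.12 × 13,751 = 1,650.12 kg.
Burnout mass m_f = stage dry + payload = 1,650.12 + 569 = 2,219.12 kg.
Using Δv = v_e ln(m₀/m_f): Δv = v_e · ln(14,320/2,219.12) = 4220.0 × ln(6.453) = 4220.0 × 1.8645 ≈ 7868 m/s.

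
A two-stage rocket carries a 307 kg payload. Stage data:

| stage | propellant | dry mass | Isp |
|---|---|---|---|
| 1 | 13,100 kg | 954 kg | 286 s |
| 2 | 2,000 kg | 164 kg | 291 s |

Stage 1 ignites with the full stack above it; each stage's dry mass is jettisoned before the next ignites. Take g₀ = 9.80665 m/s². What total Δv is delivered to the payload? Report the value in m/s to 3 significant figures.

Δv ≈ 9140 m/s

Ignition mass of stage 1 = 13,100+954 + 2,000+164 + 307 = 16,525 kg.
Stage 1: m₀ = 16,525 kg, m_f = 16,525 − 13,100 = 3,425 kg; Δv = 286×9.80665×ln(4.825) = 2804.7×1.5738 ≈ 4414 m/s.
Stage 2: m₀ = 2,471 kg, m_f = 2,471 − 2,000 = 471 kg; Δv = 291×9.80665×ln(5.246) = 2853.7×1.6575 ≈ 4730 m/s.
Total Δv = 4414 + 4730 = 9144 m/s.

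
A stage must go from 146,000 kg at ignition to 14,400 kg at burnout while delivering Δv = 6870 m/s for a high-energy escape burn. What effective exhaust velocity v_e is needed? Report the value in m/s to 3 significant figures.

ln(m₀/m_f) = ln(146000/14400) = ln(10.14) = 2.3164.
v_e = Δv / ln(m₀/m_f) = 6870 / 2.3164 = 2965.8 m/s.

v_e ≈ 2970 m/s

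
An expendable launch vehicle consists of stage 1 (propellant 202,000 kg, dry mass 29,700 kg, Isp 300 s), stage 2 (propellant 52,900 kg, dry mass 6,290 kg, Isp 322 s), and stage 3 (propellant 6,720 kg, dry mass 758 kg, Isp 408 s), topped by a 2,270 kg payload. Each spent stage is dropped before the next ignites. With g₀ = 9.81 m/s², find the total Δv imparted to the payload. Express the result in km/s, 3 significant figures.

Δv ≈ 12.6 km/s

Ignition mass of stage 1 = 202,000+29,700 + 52,900+6,290 + 6,720+758 + 2,270 = 300,638 kg.
Stage 1: m₀ = 300,638 kg, m_f = 300,638 − 202,000 = 98,638 kg; Δv = 300×9.81×ln(3.048) = 2943.0×1.1145 ≈ 3280 m/s.
Stage 2: m₀ = 68,938 kg, m_f = 68,938 − 52,900 = 16,038 kg; Δv = 322×9.81×ln(4.298) = 3158.8×1.4582 ≈ 4606 m/s.
Stage 3: m₀ = 9,748 kg, m_f = 9,748 − 6,720 = 3,028 kg; Δv = 408×9.81×ln(3.219) = 4002.5×1.1692 ≈ 4680 m/s.
Total Δv = 3280 + 4606 + 4680 = 12566 m/s.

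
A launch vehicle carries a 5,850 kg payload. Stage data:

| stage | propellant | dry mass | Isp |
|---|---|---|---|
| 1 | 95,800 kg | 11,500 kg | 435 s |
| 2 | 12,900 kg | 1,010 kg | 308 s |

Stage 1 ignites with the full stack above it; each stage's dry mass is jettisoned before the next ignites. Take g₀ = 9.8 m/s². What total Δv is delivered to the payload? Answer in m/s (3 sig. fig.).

Δv ≈ 9170 m/s

Ignition mass of stage 1 = 95,800+11,500 + 12,900+1,010 + 5,850 = 127,060 kg.
Stage 1: m₀ = 127,060 kg, m_f = 127,060 − 95,800 = 31,260 kg; Δv = 435×9.8×ln(4.065) = 4263.0×1.4023 ≈ 5978 m/s.
Stage 2: m₀ = 19,760 kg, m_f = 19,760 − 12,900 = 6,860 kg; Δv = 308×9.8×ln(2.88) = 3018.4×1.0580 ≈ 3193 m/s.
Total Δv = 5978 + 3193 = 9171 m/s.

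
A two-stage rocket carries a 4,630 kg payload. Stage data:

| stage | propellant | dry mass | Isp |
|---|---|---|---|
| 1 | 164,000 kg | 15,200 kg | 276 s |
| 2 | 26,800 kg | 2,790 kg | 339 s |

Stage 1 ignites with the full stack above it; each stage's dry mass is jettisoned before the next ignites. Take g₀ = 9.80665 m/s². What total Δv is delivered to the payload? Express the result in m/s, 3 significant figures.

Ignition mass of stage 1 = 164,000+15,200 + 26,800+2,790 + 4,630 = 213,420 kg.
Stage 1: m₀ = 213,420 kg, m_f = 213,420 − 164,000 = 49,420 kg; Δv = 276×9.80665×ln(4.318) = 2706.6×1.4629 ≈ 3960 m/s.
Stage 2: m₀ = 34,220 kg, m_f = 34,220 − 26,800 = 7,420 kg; Δv = 339×9.80665×ln(4.612) = 3324.5×1.5286 ≈ 5082 m/s.
Total Δv = 3960 + 5082 = 9042 m/s.

Δv ≈ 9040 m/s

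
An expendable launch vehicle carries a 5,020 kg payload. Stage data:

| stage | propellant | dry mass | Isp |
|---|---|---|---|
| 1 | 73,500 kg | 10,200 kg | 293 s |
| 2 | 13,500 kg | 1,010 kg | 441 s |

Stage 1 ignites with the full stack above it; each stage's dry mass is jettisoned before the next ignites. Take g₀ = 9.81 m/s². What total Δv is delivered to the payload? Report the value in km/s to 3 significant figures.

Δv ≈ 8.66 km/s

Ignition mass of stage 1 = 73,500+10,200 + 13,500+1,010 + 5,020 = 103,230 kg.
Stage 1: m₀ = 103,230 kg, m_f = 103,230 − 73,500 = 29,730 kg; Δv = 293×9.81×ln(3.472) = 2874.3×1.2448 ≈ 3578 m/s.
Stage 2: m₀ = 19,530 kg, m_f = 19,530 − 13,500 = 6,030 kg; Δv = 441×9.81×ln(3.239) = 4326.2×1.1752 ≈ 5084 m/s.
Total Δv = 3578 + 5084 = 8662 m/s.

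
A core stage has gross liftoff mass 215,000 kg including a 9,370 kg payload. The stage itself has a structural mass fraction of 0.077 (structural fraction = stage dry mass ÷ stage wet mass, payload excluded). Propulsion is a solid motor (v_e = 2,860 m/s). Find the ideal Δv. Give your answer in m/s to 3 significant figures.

Stage wet mass = m₀ − payload = 215,000 − 9,370 = 205,630 kg.
Stage dry mass = ε × stage wet mass = 0.077 × 205,630 = 15,833.5 kg.
Burnout mass m_f = stage dry + payload = 15,833.5 + 9,370 = 25,203.5 kg.
Rocket equation: Δv = v_e · ln(215,000/25,203.5) = 2860.0 × ln(8.531) = 2860.0 × 2.1437 ≈ 6131 m/s.

Δv ≈ 6130 m/s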